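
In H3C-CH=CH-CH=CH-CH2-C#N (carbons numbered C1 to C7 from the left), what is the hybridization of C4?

sp2

C4: 3 σ bonds, plus one π bond — 3 electron domains, sp2.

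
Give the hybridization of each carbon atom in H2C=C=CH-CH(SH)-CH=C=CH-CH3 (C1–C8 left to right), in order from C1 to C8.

C1: 3 σ bonds, plus one π bond; 3 regions of electron density → sp2.
C2 carries 2 σ bonds, plus two π bonds, giving a steric number of 2, so it is sp.
C3 has 3 σ bonds, plus one π bond: steric number 3 → sp2.
C4: 4 σ bonds; 4 regions of electron density → sp3.
C5: 3 σ bonds, plus one π bond; 3 regions of electron density → sp2.
C6 — 2 σ bonds, plus two π bonds. Steric number 2, so sp.
C7 is sp2: 3 σ bonds, plus one π bond, 3 electron-density regions.
C8 — 4 σ bonds. Steric number 4, so sp3.

C1 sp2, C2 sp, C3 sp2, C4 sp3, C5 sp2, C6 sp, C7 sp2, C8 sp3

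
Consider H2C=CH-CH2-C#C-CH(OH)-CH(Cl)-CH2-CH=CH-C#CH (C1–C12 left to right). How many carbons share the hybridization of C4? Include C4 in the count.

4

C4 is sp (two π bonds).
C1: sp2
C2: sp2
C3: sp3
C4: sp ✓
C5: sp ✓
C6: sp3
C7: sp3
C8: sp3
C9: sp2
C10: sp2
C11: sp ✓
C12: sp ✓
4 carbons are sp.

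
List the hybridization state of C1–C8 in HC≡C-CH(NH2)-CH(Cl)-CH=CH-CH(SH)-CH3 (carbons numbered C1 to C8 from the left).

C1 sp, C2 sp, C3 sp3, C4 sp3, C5 sp2, C6 sp2, C7 sp3, C8 sp3

C1: 2 σ bonds, plus two π bonds; 2 regions of electron density → sp.
C2 — 2 σ bonds, plus two π bonds. Steric number 2, so sp.
C3: 4 σ bonds; 4 regions of electron density → sp3.
C4 carries 4 σ bonds, giving a steric number of 4, so it is sp3.
C5 has 3 σ bonds, plus one π bond: steric number 3 → sp2.
C6 carries 3 σ bonds, plus one π bond, giving a steric number of 3, so it is sp2.
C7: 4 σ bonds — 4 electron domains, sp3.
C8 — 4 σ bonds. Steric number 4, so sp3.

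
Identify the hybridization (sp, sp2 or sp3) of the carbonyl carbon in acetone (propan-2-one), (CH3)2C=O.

The carbonyl carbon — 3 σ bonds, plus one π bond. Steric number 3, so sp2.

sp^2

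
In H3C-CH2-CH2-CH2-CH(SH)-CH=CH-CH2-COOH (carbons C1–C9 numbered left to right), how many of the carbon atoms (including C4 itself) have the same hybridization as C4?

6

C4 is sp3 (only σ bonds).
C1: sp3 ✓
C2: sp3 ✓
C3: sp3 ✓
C4: sp3 ✓
C5: sp3 ✓
C6: sp2
C7: sp2
C8: sp3 ✓
C9: sp2
6 carbons are sp3.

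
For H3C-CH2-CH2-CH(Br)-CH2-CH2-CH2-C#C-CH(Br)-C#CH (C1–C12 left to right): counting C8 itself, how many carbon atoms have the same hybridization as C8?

C8 is sp (two π bonds).
C1: sp3
C2: sp3
C3: sp3
C4: sp3
C5: sp3
C6: sp3
C7: sp3
C8: sp ✓
C9: sp ✓
C10: sp3
C11: sp ✓
C12: sp ✓
4 carbons are sp.

4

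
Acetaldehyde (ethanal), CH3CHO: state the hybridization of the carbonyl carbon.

sp^2

The carbonyl carbon is sp2: 3 σ bonds, plus one π bond, 3 electron-density regions.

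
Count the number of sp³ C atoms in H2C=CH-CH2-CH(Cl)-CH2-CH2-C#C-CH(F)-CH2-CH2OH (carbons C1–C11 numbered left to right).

7

C1: sp2
C2: sp2
C3: sp3 ✓
C4: sp3 ✓
C5: sp3 ✓
C6: sp3 ✓
C7: sp
C8: sp
C9: sp3 ✓
C10: sp3 ✓
C11: sp3 ✓
C3, C4, C5, C6, C9, C10, C11 → 7 sp3 carbons.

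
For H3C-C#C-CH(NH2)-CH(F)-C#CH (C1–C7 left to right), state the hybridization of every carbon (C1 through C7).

C1 carries 4 σ bonds, giving a steric number of 4, so it is sp3.
C2: 2 σ bonds, plus two π bonds — 2 electron domains, sp.
C3: 2 σ bonds, plus two π bonds; 2 regions of electron density → sp.
C4: 4 σ bonds — 4 electron domains, sp3.
C5 (4 σ bonds) has steric number 4: sp3.
C6 has 2 σ bonds, plus two π bonds: steric number 2 → sp.
C7 (2 σ bonds, plus two π bonds) has steric number 2: sp.

C1 sp3, C2 sp, C3 sp, C4 sp3, C5 sp3, C6 sp, C7 sp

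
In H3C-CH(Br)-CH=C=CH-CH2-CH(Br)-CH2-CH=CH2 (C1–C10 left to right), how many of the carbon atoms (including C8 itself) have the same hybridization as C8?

5

C8 is sp3 (only σ bonds).
C1: sp3 ✓
C2: sp3 ✓
C3: sp2
C4: sp
C5: sp2
C6: sp3 ✓
C7: sp3 ✓
C8: sp3 ✓
C9: sp2
C10: sp2
5 carbons are sp3.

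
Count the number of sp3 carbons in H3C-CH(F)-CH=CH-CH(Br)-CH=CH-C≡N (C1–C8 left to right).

3

C1: sp3 ✓
C2: sp3 ✓
C3: sp2
C4: sp2
C5: sp3 ✓
C6: sp2
C7: sp2
C8: sp
C1, C2, C5 → 3 sp3 carbons.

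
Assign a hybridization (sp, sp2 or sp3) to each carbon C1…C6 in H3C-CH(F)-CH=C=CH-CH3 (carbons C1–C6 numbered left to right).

C1 sp3, C2 sp3, C3 sp2, C4 sp, C5 sp2, C6 sp3

C1 carries 4 σ bonds, giving a steric number of 4, so it is sp3.
C2: 4 σ bonds — 4 electron domains, sp3.
C3 carries 3 σ bonds, plus one π bond, giving a steric number of 3, so it is sp2.
C4 is sp: 2 σ bonds, plus two π bonds, 2 electron-density regions.
C5: 3 σ bonds, plus one π bond; 3 regions of electron density → sp2.
C6 has 4 σ bonds: steric number 4 → sp3.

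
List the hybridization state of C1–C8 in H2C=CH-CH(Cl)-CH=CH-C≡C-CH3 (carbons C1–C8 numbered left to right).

C1 sp2, C2 sp2, C3 sp3, C4 sp2, C5 sp2, C6 sp, C7 sp, C8 sp3

C1 — 3 σ bonds, plus one π bond. Steric number 3, so sp2.
C2: 3 σ bonds, plus one π bond — 3 electron domains, sp2.
C3 is sp3: 4 σ bonds, 4 electron-density regions.
C4 (3 σ bonds, plus one π bond) has steric number 3: sp2.
C5 — 3 σ bonds, plus one π bond. Steric number 3, so sp2.
C6: 2 σ bonds, plus two π bonds; 2 regions of electron density → sp.
C7: 2 σ bonds, plus two π bonds — 2 electron domains, sp.
C8: 4 σ bonds; 4 regions of electron density → sp3.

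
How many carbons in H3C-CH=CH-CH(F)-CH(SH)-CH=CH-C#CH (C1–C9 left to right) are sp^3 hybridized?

3

C1: sp3 ✓
C2: sp2
C3: sp2
C4: sp3 ✓
C5: sp3 ✓
C6: sp2
C7: sp2
C8: sp
C9: sp
C1, C4, C5 → 3 sp3 carbons.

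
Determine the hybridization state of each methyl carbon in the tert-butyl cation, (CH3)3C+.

Each methyl carbon: 4 σ bonds — 4 electron domains, sp3.

sp3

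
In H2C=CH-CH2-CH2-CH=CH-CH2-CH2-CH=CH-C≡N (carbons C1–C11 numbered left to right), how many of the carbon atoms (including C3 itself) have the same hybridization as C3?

C3 is sp3 (only σ bonds).
C1: sp2
C2: sp2
C3: sp3 ✓
C4: sp3 ✓
C5: sp2
C6: sp2
C7: sp3 ✓
C8: sp3 ✓
C9: sp2
C10: sp2
C11: sp
4 carbons are sp3.

4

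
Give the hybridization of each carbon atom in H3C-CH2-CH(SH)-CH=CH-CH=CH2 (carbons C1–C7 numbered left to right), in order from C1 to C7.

C1 sp3, C2 sp3, C3 sp3, C4 sp2, C5 sp2, C6 sp2, C7 sp2

C1: 4 σ bonds; 4 regions of electron density → sp3.
C2 — 4 σ bonds. Steric number 4, so sp3.
C3 — 4 σ bonds. Steric number 4, so sp3.
C4 (3 σ bonds, plus one π bond) has steric number 3: sp2.
C5: 3 σ bonds, plus one π bond — 3 electron domains, sp2.
C6 (3 σ bonds, plus one π bond) has steric number 3: sp2.
C7 (3 σ bonds, plus one π bond) has steric number 3: sp2.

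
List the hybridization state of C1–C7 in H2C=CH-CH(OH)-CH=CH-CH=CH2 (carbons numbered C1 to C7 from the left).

C1 sp2, C2 sp2, C3 sp3, C4 sp2, C5 sp2, C6 sp2, C7 sp2

C1: 3 σ bonds, plus one π bond; 3 regions of electron density → sp2.
C2: 3 σ bonds, plus one π bond; 3 regions of electron density → sp2.
C3: 4 σ bonds — 4 electron domains, sp3.
C4 (3 σ bonds, plus one π bond) has steric number 3: sp2.
C5: 3 σ bonds, plus one π bond; 3 regions of electron density → sp2.
C6: 3 σ bonds, plus one π bond — 3 electron domains, sp2.
C7 (3 σ bonds, plus one π bond) has steric number 3: sp2.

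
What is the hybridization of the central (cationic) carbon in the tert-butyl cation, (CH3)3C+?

sp2

Three σ bonds and an empty p orbital; no lone pair → steric number 3 → sp2 and planar.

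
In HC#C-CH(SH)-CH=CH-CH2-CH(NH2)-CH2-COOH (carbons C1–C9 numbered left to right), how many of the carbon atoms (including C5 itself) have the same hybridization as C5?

3

C5 is sp2 (one π bond).
C1: sp
C2: sp
C3: sp3
C4: sp2 ✓
C5: sp2 ✓
C6: sp3
C7: sp3
C8: sp3
C9: sp2 ✓
3 carbons are sp2.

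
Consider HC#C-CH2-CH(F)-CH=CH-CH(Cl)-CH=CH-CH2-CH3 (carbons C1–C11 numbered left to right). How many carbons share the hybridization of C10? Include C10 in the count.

C10 is sp3 (only σ bonds).
C1: sp
C2: sp
C3: sp3 ✓
C4: sp3 ✓
C5: sp2
C6: sp2
C7: sp3 ✓
C8: sp2
C9: sp2
C10: sp3 ✓
C11: sp3 ✓
5 carbons are sp3.

5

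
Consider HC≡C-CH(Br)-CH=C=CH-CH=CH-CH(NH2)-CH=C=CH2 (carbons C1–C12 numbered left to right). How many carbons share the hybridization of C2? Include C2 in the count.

C2 is sp (two π bonds).
C1: sp ✓
C2: sp ✓
C3: sp3
C4: sp2
C5: sp ✓
C6: sp2
C7: sp2
C8: sp2
C9: sp3
C10: sp2
C11: sp ✓
C12: sp2
4 carbons are sp.

4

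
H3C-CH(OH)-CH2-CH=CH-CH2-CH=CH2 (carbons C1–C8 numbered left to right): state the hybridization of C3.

C3 carries 4 σ bonds, giving a steric number of 4, so it is sp3.

sp3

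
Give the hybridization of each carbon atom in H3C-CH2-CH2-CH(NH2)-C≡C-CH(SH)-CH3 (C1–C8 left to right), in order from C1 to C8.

C1 carries 4 σ bonds, giving a steric number of 4, so it is sp3.
C2: 4 σ bonds; 4 regions of electron density → sp3.
C3 is sp3: 4 σ bonds, 4 electron-density regions.
C4 has 4 σ bonds: steric number 4 → sp3.
C5 is sp: 2 σ bonds, plus two π bonds, 2 electron-density regions.
C6 carries 2 σ bonds, plus two π bonds, giving a steric number of 2, so it is sp.
C7 — 4 σ bonds. Steric number 4, so sp3.
C8: 4 σ bonds; 4 regions of electron density → sp3.

C1 sp3, C2 sp3, C3 sp3, C4 sp3, C5 sp, C6 sp, C7 sp3, C8 sp3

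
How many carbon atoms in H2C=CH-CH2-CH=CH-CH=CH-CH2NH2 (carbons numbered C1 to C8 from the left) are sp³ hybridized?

2

C1: sp2
C2: sp2
C3: sp3 ✓
C4: sp2
C5: sp2
C6: sp2
C7: sp2
C8: sp3 ✓
C3, C8 → 2 sp3 carbons.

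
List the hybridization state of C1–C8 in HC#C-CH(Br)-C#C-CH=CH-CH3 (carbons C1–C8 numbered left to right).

C1 sp, C2 sp, C3 sp3, C4 sp, C5 sp, C6 sp2, C7 sp2, C8 sp3

C1 carries 2 σ bonds, plus two π bonds, giving a steric number of 2, so it is sp.
C2 is sp: 2 σ bonds, plus two π bonds, 2 electron-density regions.
C3 has 4 σ bonds: steric number 4 → sp3.
C4 (2 σ bonds, plus two π bonds) has steric number 2: sp.
C5 is sp: 2 σ bonds, plus two π bonds, 2 electron-density regions.
C6 carries 3 σ bonds, plus one π bond, giving a steric number of 3, so it is sp2.
C7 carries 3 σ bonds, plus one π bond, giving a steric number of 3, so it is sp2.
C8 has 4 σ bonds: steric number 4 → sp3.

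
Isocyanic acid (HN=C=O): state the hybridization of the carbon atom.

The carbon atom has 2 σ bonds, plus two π bonds: steric number 2 → sp.

sp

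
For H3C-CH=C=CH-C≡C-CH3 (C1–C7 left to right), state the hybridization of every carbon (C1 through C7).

C1 sp3, C2 sp2, C3 sp, C4 sp2, C5 sp, C6 sp, C7 sp3

C1 carries 4 σ bonds, giving a steric number of 4, so it is sp3.
C2: 3 σ bonds, plus one π bond — 3 electron domains, sp2.
C3 — 2 σ bonds, plus two π bonds. Steric number 2, so sp.
C4 carries 3 σ bonds, plus one π bond, giving a steric number of 3, so it is sp2.
C5 carries 2 σ bonds, plus two π bonds, giving a steric number of 2, so it is sp.
C6: 2 σ bonds, plus two π bonds; 2 regions of electron density → sp.
C7 has 4 σ bonds: steric number 4 → sp3.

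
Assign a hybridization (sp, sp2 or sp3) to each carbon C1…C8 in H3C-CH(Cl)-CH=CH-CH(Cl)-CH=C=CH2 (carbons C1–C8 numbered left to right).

C1 is sp3: 4 σ bonds, 4 electron-density regions.
C2 carries 4 σ bonds, giving a steric number of 4, so it is sp3.
C3: 3 σ bonds, plus one π bond; 3 regions of electron density → sp2.
C4 carries 3 σ bonds, plus one π bond, giving a steric number of 3, so it is sp2.
C5 carries 4 σ bonds, giving a steric number of 4, so it is sp3.
C6 carries 3 σ bonds, plus one π bond, giving a steric number of 3, so it is sp2.
C7: 2 σ bonds, plus two π bonds — 2 electron domains, sp.
C8 is sp2: 3 σ bonds, plus one π bond, 3 electron-density regions.

C1 sp3, C2 sp3, C3 sp2, C4 sp2, C5 sp3, C6 sp2, C7 sp, C8 sp2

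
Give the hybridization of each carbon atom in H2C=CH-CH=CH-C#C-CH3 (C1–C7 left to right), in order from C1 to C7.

C1 sp2, C2 sp2, C3 sp2, C4 sp2, C5 sp, C6 sp, C7 sp3

C1 carries 3 σ bonds, plus one π bond, giving a steric number of 3, so it is sp2.
C2 has 3 σ bonds, plus one π bond: steric number 3 → sp2.
C3 has 3 σ bonds, plus one π bond: steric number 3 → sp2.
C4 — 3 σ bonds, plus one π bond. Steric number 3, so sp2.
C5 — 2 σ bonds, plus two π bonds. Steric number 2, so sp.
C6 has 2 σ bonds, plus two π bonds: steric number 2 → sp.
C7 is sp3: 4 σ bonds, 4 electron-density regions.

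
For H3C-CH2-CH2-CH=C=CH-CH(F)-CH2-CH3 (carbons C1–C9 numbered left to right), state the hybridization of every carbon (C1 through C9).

C1 sp3, C2 sp3, C3 sp3, C4 sp2, C5 sp, C6 sp2, C7 sp3, C8 sp3, C9 sp3

C1 — 4 σ bonds. Steric number 4, so sp3.
C2: 4 σ bonds; 4 regions of electron density → sp3.
C3 — 4 σ bonds. Steric number 4, so sp3.
C4 — 3 σ bonds, plus one π bond. Steric number 3, so sp2.
C5: 2 σ bonds, plus two π bonds — 2 electron domains, sp.
C6 carries 3 σ bonds, plus one π bond, giving a steric number of 3, so it is sp2.
C7 carries 4 σ bonds, giving a steric number of 4, so it is sp3.
C8 — 4 σ bonds. Steric number 4, so sp3.
C9 is sp3: 4 σ bonds, 4 electron-density regions.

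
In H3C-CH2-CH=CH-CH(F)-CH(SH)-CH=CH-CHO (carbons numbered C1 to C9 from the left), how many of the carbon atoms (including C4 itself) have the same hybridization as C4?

5

C4 is sp2 (one π bond).
C1: sp3
C2: sp3
C3: sp2 ✓
C4: sp2 ✓
C5: sp3
C6: sp3
C7: sp2 ✓
C8: sp2 ✓
C9: sp2 ✓
5 carbons are sp2.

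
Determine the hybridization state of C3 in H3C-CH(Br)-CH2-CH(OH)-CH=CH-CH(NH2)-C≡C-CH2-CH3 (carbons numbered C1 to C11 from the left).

C3 — 4 σ bonds. Steric number 4, so sp3.

sp3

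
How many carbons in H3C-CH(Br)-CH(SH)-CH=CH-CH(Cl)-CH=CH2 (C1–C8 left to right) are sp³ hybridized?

4

C1: sp3 ✓
C2: sp3 ✓
C3: sp3 ✓
C4: sp2
C5: sp2
C6: sp3 ✓
C7: sp2
C8: sp2
C1, C2, C3, C6 → 4 sp3 carbons.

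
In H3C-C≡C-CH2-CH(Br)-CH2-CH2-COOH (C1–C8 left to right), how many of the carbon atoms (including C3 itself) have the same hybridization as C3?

2

C3 is sp (two π bonds).
C1: sp3
C2: sp ✓
C3: sp ✓
C4: sp3
C5: sp3
C6: sp3
C7: sp3
C8: sp2
2 carbons are sp.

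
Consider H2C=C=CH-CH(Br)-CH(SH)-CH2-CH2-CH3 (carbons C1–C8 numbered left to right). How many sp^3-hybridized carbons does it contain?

5

C1: sp2
C2: sp
C3: sp2
C4: sp3 ✓
C5: sp3 ✓
C6: sp3 ✓
C7: sp3 ✓
C8: sp3 ✓
C4, C5, C6, C7, C8 → 5 sp3 carbons.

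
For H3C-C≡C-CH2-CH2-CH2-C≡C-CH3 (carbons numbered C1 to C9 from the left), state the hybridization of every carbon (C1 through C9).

C1 sp3, C2 sp, C3 sp, C4 sp3, C5 sp3, C6 sp3, C7 sp, C8 sp, C9 sp3

C1 has 4 σ bonds: steric number 4 → sp3.
C2: 2 σ bonds, plus two π bonds — 2 electron domains, sp.
C3 has 2 σ bonds, plus two π bonds: steric number 2 → sp.
C4 has 4 σ bonds: steric number 4 → sp3.
C5 carries 4 σ bonds, giving a steric number of 4, so it is sp3.
C6: 4 σ bonds; 4 regions of electron density → sp3.
C7 — 2 σ bonds, plus two π bonds. Steric number 2, so sp.
C8 is sp: 2 σ bonds, plus two π bonds, 2 electron-density regions.
C9 — 4 σ bonds. Steric number 4, so sp3.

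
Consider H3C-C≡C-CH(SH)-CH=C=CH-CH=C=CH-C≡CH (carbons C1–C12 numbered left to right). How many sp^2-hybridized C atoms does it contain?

4

C1: sp3
C2: sp
C3: sp
C4: sp3
C5: sp2 ✓
C6: sp
C7: sp2 ✓
C8: sp2 ✓
C9: sp
C10: sp2 ✓
C11: sp
C12: sp
C5, C7, C8, C10 → 4 sp2 carbons.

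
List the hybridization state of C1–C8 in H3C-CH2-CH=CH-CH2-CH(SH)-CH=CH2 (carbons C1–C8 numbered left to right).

C1 carries 4 σ bonds, giving a steric number of 4, so it is sp3.
C2 has 4 σ bonds: steric number 4 → sp3.
C3 (3 σ bonds, plus one π bond) has steric number 3: sp2.
C4 has 3 σ bonds, plus one π bond: steric number 3 → sp2.
C5 — 4 σ bonds. Steric number 4, so sp3.
C6 — 4 σ bonds. Steric number 4, so sp3.
C7: 3 σ bonds, plus one π bond — 3 electron domains, sp2.
C8: 3 σ bonds, plus one π bond; 3 regions of electron density → sp2.

C1 sp3, C2 sp3, C3 sp2, C4 sp2, C5 sp3, C6 sp3, C7 sp2, C8 sp2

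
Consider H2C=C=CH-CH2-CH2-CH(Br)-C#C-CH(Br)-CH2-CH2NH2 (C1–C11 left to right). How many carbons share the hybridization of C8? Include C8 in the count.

3

C8 is sp (two π bonds).
C1: sp2
C2: sp ✓
C3: sp2
C4: sp3
C5: sp3
C6: sp3
C7: sp ✓
C8: sp ✓
C9: sp3
C10: sp3
C11: sp3
3 carbons are sp.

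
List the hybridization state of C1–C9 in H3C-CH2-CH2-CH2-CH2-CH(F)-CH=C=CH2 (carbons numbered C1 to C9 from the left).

C1 sp3, C2 sp3, C3 sp3, C4 sp3, C5 sp3, C6 sp3, C7 sp2, C8 sp, C9 sp2

C1: 4 σ bonds — 4 electron domains, sp3.
C2 (4 σ bonds) has steric number 4: sp3.
C3: 4 σ bonds; 4 regions of electron density → sp3.
C4 is sp3: 4 σ bonds, 4 electron-density regions.
C5 (4 σ bonds) has steric number 4: sp3.
C6 has 4 σ bonds: steric number 4 → sp3.
C7 has 3 σ bonds, plus one π bond: steric number 3 → sp2.
C8 has 2 σ bonds, plus two π bonds: steric number 2 → sp.
C9 — 3 σ bonds, plus one π bond. Steric number 3, so sp2.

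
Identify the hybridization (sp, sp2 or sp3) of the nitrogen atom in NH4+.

sp^3

Four σ bonds, no lone pair → sp3, tetrahedral.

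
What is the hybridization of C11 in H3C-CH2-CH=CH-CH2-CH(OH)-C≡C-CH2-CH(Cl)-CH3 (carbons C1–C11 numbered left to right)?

sp³

C11 (4 σ bonds) has steric number 4: sp3.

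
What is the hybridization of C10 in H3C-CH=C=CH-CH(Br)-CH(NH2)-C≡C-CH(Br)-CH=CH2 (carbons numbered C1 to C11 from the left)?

sp²

C10: 3 σ bonds, plus one π bond; 3 regions of electron density → sp2.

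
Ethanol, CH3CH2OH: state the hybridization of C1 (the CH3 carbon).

sp^3

C1 (the CH3 carbon): 4 σ bonds — 4 electron domains, sp3.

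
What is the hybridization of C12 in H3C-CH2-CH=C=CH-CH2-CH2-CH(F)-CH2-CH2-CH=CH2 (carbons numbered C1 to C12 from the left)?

sp^2

C12 (3 σ bonds, plus one π bond) has steric number 3: sp2.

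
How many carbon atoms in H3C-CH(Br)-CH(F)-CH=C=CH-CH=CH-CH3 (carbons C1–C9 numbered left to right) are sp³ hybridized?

C1: sp3 ✓
C2: sp3 ✓
C3: sp3 ✓
C4: sp2
C5: sp
C6: sp2
C7: sp2
C8: sp2
C9: sp3 ✓
C1, C2, C3, C9 → 4 sp3 carbons.

4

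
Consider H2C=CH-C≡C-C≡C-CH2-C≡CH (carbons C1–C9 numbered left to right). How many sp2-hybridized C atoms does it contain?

C1: sp2 ✓
C2: sp2 ✓
C3: sp
C4: sp
C5: sp
C6: sp
C7: sp3
C8: sp
C9: sp
C1, C2 → 2 sp2 carbons.

2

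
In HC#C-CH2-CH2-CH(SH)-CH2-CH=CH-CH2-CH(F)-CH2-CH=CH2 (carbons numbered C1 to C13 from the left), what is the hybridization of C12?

C12 (3 σ bonds, plus one π bond) has steric number 3: sp2.

sp^2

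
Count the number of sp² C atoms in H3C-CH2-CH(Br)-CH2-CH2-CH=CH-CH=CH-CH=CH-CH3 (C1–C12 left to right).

C1: sp3
C2: sp3
C3: sp3
C4: sp3
C5: sp3
C6: sp2 ✓
C7: sp2 ✓
C8: sp2 ✓
C9: sp2 ✓
C10: sp2 ✓
C11: sp2 ✓
C12: sp3
C6, C7, C8, C9, C10, C11 → 6 sp2 carbons.

6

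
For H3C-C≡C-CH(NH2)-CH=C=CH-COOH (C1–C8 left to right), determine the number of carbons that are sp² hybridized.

C1: sp3
C2: sp
C3: sp
C4: sp3
C5: sp2 ✓
C6: sp
C7: sp2 ✓
C8: sp2 ✓
C5, C7, C8 → 3 sp2 carbons.

3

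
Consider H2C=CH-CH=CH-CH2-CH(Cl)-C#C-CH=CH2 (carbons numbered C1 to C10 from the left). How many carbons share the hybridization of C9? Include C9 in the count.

C9 is sp2 (one π bond).
C1: sp2 ✓
C2: sp2 ✓
C3: sp2 ✓
C4: sp2 ✓
C5: sp3
C6: sp3
C7: sp
C8: sp
C9: sp2 ✓
C10: sp2 ✓
6 carbons are sp2.

6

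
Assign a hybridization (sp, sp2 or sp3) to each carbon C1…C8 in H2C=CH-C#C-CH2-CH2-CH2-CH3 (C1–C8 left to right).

C1: 3 σ bonds, plus one π bond; 3 regions of electron density → sp2.
C2: 3 σ bonds, plus one π bond; 3 regions of electron density → sp2.
C3 carries 2 σ bonds, plus two π bonds, giving a steric number of 2, so it is sp.
C4 carries 2 σ bonds, plus two π bonds, giving a steric number of 2, so it is sp.
C5: 4 σ bonds; 4 regions of electron density → sp3.
C6 carries 4 σ bonds, giving a steric number of 4, so it is sp3.
C7 (4 σ bonds) has steric number 4: sp3.
C8 carries 4 σ bonds, giving a steric number of 4, so it is sp3.

C1 sp2, C2 sp2, C3 sp, C4 sp, C5 sp3, C6 sp3, C7 sp3, C8 sp3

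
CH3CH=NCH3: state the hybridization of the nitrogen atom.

Two σ bonds + one lone pair = steric number 3 → sp2.

sp^2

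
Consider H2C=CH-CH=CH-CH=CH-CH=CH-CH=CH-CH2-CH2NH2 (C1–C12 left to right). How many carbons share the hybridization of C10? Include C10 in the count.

10

C10 is sp2 (one π bond).
C1: sp2 ✓
C2: sp2 ✓
C3: sp2 ✓
C4: sp2 ✓
C5: sp2 ✓
C6: sp2 ✓
C7: sp2 ✓
C8: sp2 ✓
C9: sp2 ✓
C10: sp2 ✓
C11: sp3
C12: sp3
10 carbons are sp2.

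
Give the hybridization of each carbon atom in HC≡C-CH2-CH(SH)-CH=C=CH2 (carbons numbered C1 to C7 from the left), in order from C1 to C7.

C1 (2 σ bonds, plus two π bonds) has steric number 2: sp.
C2: 2 σ bonds, plus two π bonds; 2 regions of electron density → sp.
C3 has 4 σ bonds: steric number 4 → sp3.
C4 carries 4 σ bonds, giving a steric number of 4, so it is sp3.
C5 has 3 σ bonds, plus one π bond: steric number 3 → sp2.
C6: 2 σ bonds, plus two π bonds; 2 regions of electron density → sp.
C7: 3 σ bonds, plus one π bond — 3 electron domains, sp2.

C1 sp, C2 sp, C3 sp3, C4 sp3, C5 sp2, C6 sp, C7 sp2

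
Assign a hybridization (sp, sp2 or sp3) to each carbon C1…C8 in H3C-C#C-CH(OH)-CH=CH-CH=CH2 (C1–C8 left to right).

C1 sp3, C2 sp, C3 sp, C4 sp3, C5 sp2, C6 sp2, C7 sp2, C8 sp2

C1 carries 4 σ bonds, giving a steric number of 4, so it is sp3.
C2: 2 σ bonds, plus two π bonds; 2 regions of electron density → sp.
C3 — 2 σ bonds, plus two π bonds. Steric number 2, so sp.
C4 has 4 σ bonds: steric number 4 → sp3.
C5 — 3 σ bonds, plus one π bond. Steric number 3, so sp2.
C6 has 3 σ bonds, plus one π bond: steric number 3 → sp2.
C7 — 3 σ bonds, plus one π bond. Steric number 3, so sp2.
C8 — 3 σ bonds, plus one π bond. Steric number 3, so sp2.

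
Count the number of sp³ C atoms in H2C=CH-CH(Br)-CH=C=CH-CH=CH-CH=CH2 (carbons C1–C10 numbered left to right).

C1: sp2
C2: sp2
C3: sp3 ✓
C4: sp2
C5: sp
C6: sp2
C7: sp2
C8: sp2
C9: sp2
C10: sp2
C3 → 1 sp3 carbon.

1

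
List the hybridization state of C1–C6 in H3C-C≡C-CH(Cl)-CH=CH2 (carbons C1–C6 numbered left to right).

C1 sp3, C2 sp, C3 sp, C4 sp3, C5 sp2, C6 sp2

C1 is sp3: 4 σ bonds, 4 electron-density regions.
C2 (2 σ bonds, plus two π bonds) has steric number 2: sp.
C3 is sp: 2 σ bonds, plus two π bonds, 2 electron-density regions.
C4: 4 σ bonds; 4 regions of electron density → sp3.
C5 has 3 σ bonds, plus one π bond: steric number 3 → sp2.
C6: 3 σ bonds, plus one π bond — 3 electron domains, sp2.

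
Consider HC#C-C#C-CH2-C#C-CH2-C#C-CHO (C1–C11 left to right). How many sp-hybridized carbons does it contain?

8

C1: sp ✓
C2: sp ✓
C3: sp ✓
C4: sp ✓
C5: sp3
C6: sp ✓
C7: sp ✓
C8: sp3
C9: sp ✓
C10: sp ✓
C11: sp2
C1, C2, C3, C4, C6, C7, C9, C10 → 8 sp carbons.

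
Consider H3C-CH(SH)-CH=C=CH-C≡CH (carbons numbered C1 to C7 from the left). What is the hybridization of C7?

sp

C7 is sp: 2 σ bonds, plus two π bonds, 2 electron-density regions.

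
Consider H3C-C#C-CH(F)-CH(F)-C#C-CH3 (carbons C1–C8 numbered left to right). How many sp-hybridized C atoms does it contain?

4

C1: sp3
C2: sp ✓
C3: sp ✓
C4: sp3
C5: sp3
C6: sp ✓
C7: sp ✓
C8: sp3
C2, C3, C6, C7 → 4 sp carbons.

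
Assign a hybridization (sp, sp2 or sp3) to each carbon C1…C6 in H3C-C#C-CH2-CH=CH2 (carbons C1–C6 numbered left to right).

C1 sp3, C2 sp, C3 sp, C4 sp3, C5 sp2, C6 sp2

C1 has 4 σ bonds: steric number 4 → sp3.
C2: 2 σ bonds, plus two π bonds — 2 electron domains, sp.
C3 (2 σ bonds, plus two π bonds) has steric number 2: sp.
C4 carries 4 σ bonds, giving a steric number of 4, so it is sp3.
C5: 3 σ bonds, plus one π bond — 3 electron domains, sp2.
C6 (3 σ bonds, plus one π bond) has steric number 3: sp2.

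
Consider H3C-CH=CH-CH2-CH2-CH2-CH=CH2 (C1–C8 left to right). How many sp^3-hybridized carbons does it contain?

C1: sp3 ✓
C2: sp2
C3: sp2
C4: sp3 ✓
C5: sp3 ✓
C6: sp3 ✓
C7: sp2
C8: sp2
C1, C4, C5, C6 → 4 sp3 carbons.

4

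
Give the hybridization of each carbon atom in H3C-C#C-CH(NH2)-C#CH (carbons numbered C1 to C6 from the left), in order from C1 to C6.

C1 sp3, C2 sp, C3 sp, C4 sp3, C5 sp, C6 sp

C1: 4 σ bonds — 4 electron domains, sp3.
C2 — 2 σ bonds, plus two π bonds. Steric number 2, so sp.
C3 is sp: 2 σ bonds, plus two π bonds, 2 electron-density regions.
C4: 4 σ bonds — 4 electron domains, sp3.
C5: 2 σ bonds, plus two π bonds; 2 regions of electron density → sp.
C6: 2 σ bonds, plus two π bonds; 2 regions of electron density → sp.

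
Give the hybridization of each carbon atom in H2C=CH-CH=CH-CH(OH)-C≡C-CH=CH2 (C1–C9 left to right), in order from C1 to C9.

C1 carries 3 σ bonds, plus one π bond, giving a steric number of 3, so it is sp2.
C2: 3 σ bonds, plus one π bond; 3 regions of electron density → sp2.
C3 (3 σ bonds, plus one π bond) has steric number 3: sp2.
C4: 3 σ bonds, plus one π bond — 3 electron domains, sp2.
C5: 4 σ bonds — 4 electron domains, sp3.
C6 has 2 σ bonds, plus two π bonds: steric number 2 → sp.
C7 is sp: 2 σ bonds, plus two π bonds, 2 electron-density regions.
C8 has 3 σ bonds, plus one π bond: steric number 3 → sp2.
C9: 3 σ bonds, plus one π bond — 3 electron domains, sp2.

C1 sp2, C2 sp2, C3 sp2, C4 sp2, C5 sp3, C6 sp, C7 sp, C8 sp2, C9 sp2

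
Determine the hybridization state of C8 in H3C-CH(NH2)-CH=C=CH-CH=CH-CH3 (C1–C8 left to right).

sp^3

C8 (4 σ bonds) has steric number 4: sp3.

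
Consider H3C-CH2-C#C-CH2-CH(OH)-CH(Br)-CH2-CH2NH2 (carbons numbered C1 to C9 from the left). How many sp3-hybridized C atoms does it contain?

7

C1: sp3 ✓
C2: sp3 ✓
C3: sp
C4: sp
C5: sp3 ✓
C6: sp3 ✓
C7: sp3 ✓
C8: sp3 ✓
C9: sp3 ✓
C1, C2, C5, C6, C7, C8, C9 → 7 sp3 carbons.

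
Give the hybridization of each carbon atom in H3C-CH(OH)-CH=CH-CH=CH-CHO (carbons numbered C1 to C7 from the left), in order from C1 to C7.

C1 sp3, C2 sp3, C3 sp2, C4 sp2, C5 sp2, C6 sp2, C7 sp2

C1 has 4 σ bonds: steric number 4 → sp3.
C2 — 4 σ bonds. Steric number 4, so sp3.
C3 has 3 σ bonds, plus one π bond: steric number 3 → sp2.
C4 carries 3 σ bonds, plus one π bond, giving a steric number of 3, so it is sp2.
C5 has 3 σ bonds, plus one π bond: steric number 3 → sp2.
C6 has 3 σ bonds, plus one π bond: steric number 3 → sp2.
C7: 3 σ bonds, plus one π bond — 3 electron domains, sp2.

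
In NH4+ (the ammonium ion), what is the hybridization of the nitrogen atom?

Four σ bonds, no lone pair → sp3, tetrahedral.

sp³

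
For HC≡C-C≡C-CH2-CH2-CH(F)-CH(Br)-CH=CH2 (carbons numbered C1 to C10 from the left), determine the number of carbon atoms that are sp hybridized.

C1: sp ✓
C2: sp ✓
C3: sp ✓
C4: sp ✓
C5: sp3
C6: sp3
C7: sp3
C8: sp3
C9: sp2
C10: sp2
C1, C2, C3, C4 → 4 sp carbons.

4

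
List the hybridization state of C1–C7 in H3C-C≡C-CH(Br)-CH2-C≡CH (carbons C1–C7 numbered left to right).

C1: 4 σ bonds; 4 regions of electron density → sp3.
C2 (2 σ bonds, plus two π bonds) has steric number 2: sp.
C3 carries 2 σ bonds, plus two π bonds, giving a steric number of 2, so it is sp.
C4 — 4 σ bonds. Steric number 4, so sp3.
C5 — 4 σ bonds. Steric number 4, so sp3.
C6 (2 σ bonds, plus two π bonds) has steric number 2: sp.
C7: 2 σ bonds, plus two π bonds; 2 regions of electron density → sp.

C1 sp3, C2 sp, C3 sp, C4 sp3, C5 sp3, C6 sp, C7 sp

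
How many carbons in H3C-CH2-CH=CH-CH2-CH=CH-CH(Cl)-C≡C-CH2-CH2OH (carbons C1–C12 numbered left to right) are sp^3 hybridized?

C1: sp3 ✓
C2: sp3 ✓
C3: sp2
C4: sp2
C5: sp3 ✓
C6: sp2
C7: sp2
C8: sp3 ✓
C9: sp
C10: sp
C11: sp3 ✓
C12: sp3 ✓
C1, C2, C5, C8, C11, C12 → 6 sp3 carbons.

6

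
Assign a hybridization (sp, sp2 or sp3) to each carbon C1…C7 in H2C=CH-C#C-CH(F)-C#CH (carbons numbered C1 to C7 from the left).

C1 sp2, C2 sp2, C3 sp, C4 sp, C5 sp3, C6 sp, C7 sp

C1: 3 σ bonds, plus one π bond; 3 regions of electron density → sp2.
C2 (3 σ bonds, plus one π bond) has steric number 3: sp2.
C3: 2 σ bonds, plus two π bonds — 2 electron domains, sp.
C4 (2 σ bonds, plus two π bonds) has steric number 2: sp.
C5 (4 σ bonds) has steric number 4: sp3.
C6 has 2 σ bonds, plus two π bonds: steric number 2 → sp.
C7: 2 σ bonds, plus two π bonds; 2 regions of electron density → sp.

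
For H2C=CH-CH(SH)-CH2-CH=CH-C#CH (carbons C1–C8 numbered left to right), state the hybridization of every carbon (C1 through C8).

C1: 3 σ bonds, plus one π bond; 3 regions of electron density → sp2.
C2 (3 σ bonds, plus one π bond) has steric number 3: sp2.
C3: 4 σ bonds — 4 electron domains, sp3.
C4 has 4 σ bonds: steric number 4 → sp3.
C5: 3 σ bonds, plus one π bond; 3 regions of electron density → sp2.
C6 carries 3 σ bonds, plus one π bond, giving a steric number of 3, so it is sp2.
C7: 2 σ bonds, plus two π bonds — 2 electron domains, sp.
C8 (2 σ bonds, plus two π bonds) has steric number 2: sp.

C1 sp2, C2 sp2, C3 sp3, C4 sp3, C5 sp2, C6 sp2, C7 sp, C8 sp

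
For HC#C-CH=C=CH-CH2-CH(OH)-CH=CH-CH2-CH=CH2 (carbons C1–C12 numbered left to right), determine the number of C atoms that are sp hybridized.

3

C1: sp ✓
C2: sp ✓
C3: sp2
C4: sp ✓
C5: sp2
C6: sp3
C7: sp3
C8: sp2
C9: sp2
C10: sp3
C11: sp2
C12: sp2
C1, C2, C4 → 3 sp carbons.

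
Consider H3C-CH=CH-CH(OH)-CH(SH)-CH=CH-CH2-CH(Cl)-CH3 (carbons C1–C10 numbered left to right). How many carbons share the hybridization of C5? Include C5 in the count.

6

C5 is sp3 (only σ bonds).
C1: sp3 ✓
C2: sp2
C3: sp2
C4: sp3 ✓
C5: sp3 ✓
C6: sp2
C7: sp2
C8: sp3 ✓
C9: sp3 ✓
C10: sp3 ✓
6 carbons are sp3.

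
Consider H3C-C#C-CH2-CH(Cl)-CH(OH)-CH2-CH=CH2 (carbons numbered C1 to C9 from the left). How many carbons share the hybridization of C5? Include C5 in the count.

C5 is sp3 (only σ bonds).
C1: sp3 ✓
C2: sp
C3: sp
C4: sp3 ✓
C5: sp3 ✓
C6: sp3 ✓
C7: sp3 ✓
C8: sp2
C9: sp2
5 carbons are sp3.

5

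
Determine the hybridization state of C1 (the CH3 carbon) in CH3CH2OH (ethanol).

C1 (the CH3 carbon) carries 4 σ bonds, giving a steric number of 4, so it is sp3.

sp3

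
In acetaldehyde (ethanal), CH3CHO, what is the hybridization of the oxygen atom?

The oxygen atom: 1 σ bond and 2 lone pairs, plus one π bond; 3 regions of electron density → sp2.

sp²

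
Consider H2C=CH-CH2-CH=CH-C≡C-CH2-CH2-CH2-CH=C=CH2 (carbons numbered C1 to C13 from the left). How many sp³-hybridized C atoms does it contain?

C1: sp2
C2: sp2
C3: sp3 ✓
C4: sp2
C5: sp2
C6: sp
C7: sp
C8: sp3 ✓
C9: sp3 ✓
C10: sp3 ✓
C11: sp2
C12: sp
C13: sp2
C3, C8, C9, C10 → 4 sp3 carbons.

4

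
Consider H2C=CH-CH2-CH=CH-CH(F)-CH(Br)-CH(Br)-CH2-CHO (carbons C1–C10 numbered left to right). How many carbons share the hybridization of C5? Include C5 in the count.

5

C5 is sp2 (one π bond).
C1: sp2 ✓
C2: sp2 ✓
C3: sp3
C4: sp2 ✓
C5: sp2 ✓
C6: sp3
C7: sp3
C8: sp3
C9: sp3
C10: sp2 ✓
5 carbons are sp2.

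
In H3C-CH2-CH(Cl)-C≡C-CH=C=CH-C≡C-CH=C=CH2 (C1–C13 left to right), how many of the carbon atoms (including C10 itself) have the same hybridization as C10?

6

C10 is sp (two π bonds).
C1: sp3
C2: sp3
C3: sp3
C4: sp ✓
C5: sp ✓
C6: sp2
C7: sp ✓
C8: sp2
C9: sp ✓
C10: sp ✓
C11: sp2
C12: sp ✓
C13: sp2
6 carbons are sp.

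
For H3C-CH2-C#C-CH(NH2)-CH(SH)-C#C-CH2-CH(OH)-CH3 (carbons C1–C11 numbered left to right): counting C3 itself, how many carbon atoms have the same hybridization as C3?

C3 is sp (two π bonds).
C1: sp3
C2: sp3
C3: sp ✓
C4: sp ✓
C5: sp3
C6: sp3
C7: sp ✓
C8: sp ✓
C9: sp3
C10: sp3
C11: sp3
4 carbons are sp.

4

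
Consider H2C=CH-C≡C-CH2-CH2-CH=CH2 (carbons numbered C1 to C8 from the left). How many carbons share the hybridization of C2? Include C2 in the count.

4

C2 is sp2 (one π bond).
C1: sp2 ✓
C2: sp2 ✓
C3: sp
C4: sp
C5: sp3
C6: sp3
C7: sp2 ✓
C8: sp2 ✓
4 carbons are sp2.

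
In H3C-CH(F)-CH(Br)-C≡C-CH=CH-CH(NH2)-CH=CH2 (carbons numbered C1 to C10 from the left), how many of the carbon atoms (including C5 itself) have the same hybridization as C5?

C5 is sp (two π bonds).
C1: sp3
C2: sp3
C3: sp3
C4: sp ✓
C5: sp ✓
C6: sp2
C7: sp2
C8: sp3
C9: sp2
C10: sp2
2 carbons are sp.

2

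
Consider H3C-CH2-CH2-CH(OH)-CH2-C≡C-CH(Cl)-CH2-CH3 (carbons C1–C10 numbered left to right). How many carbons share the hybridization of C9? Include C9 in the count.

C9 is sp3 (only σ bonds).
C1: sp3 ✓
C2: sp3 ✓
C3: sp3 ✓
C4: sp3 ✓
C5: sp3 ✓
C6: sp
C7: sp
C8: sp3 ✓
C9: sp3 ✓
C10: sp3 ✓
8 carbons are sp3.

8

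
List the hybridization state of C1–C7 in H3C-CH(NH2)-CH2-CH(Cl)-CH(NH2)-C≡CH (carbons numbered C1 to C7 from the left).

C1 sp3, C2 sp3, C3 sp3, C4 sp3, C5 sp3, C6 sp, C7 sp

C1 has 4 σ bonds: steric number 4 → sp3.
C2 has 4 σ bonds: steric number 4 → sp3.
C3 — 4 σ bonds. Steric number 4, so sp3.
C4 — 4 σ bonds. Steric number 4, so sp3.
C5 — 4 σ bonds. Steric number 4, so sp3.
C6 (2 σ bonds, plus two π bonds) has steric number 2: sp.
C7 has 2 σ bonds, plus two π bonds: steric number 2 → sp.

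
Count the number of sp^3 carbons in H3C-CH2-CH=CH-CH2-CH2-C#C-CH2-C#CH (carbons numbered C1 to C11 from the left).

C1: sp3 ✓
C2: sp3 ✓
C3: sp2
C4: sp2
C5: sp3 ✓
C6: sp3 ✓
C7: sp
C8: sp
C9: sp3 ✓
C10: sp
C11: sp
C1, C2, C5, C6, C9 → 5 sp3 carbons.

5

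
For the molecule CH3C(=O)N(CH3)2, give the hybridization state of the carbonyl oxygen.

The carbonyl oxygen — 1 σ bond and 2 lone pairs, plus one π bond. Steric number 3, so sp2.

sp²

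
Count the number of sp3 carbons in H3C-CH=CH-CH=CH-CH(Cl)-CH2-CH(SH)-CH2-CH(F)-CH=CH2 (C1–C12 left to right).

C1: sp3 ✓
C2: sp2
C3: sp2
C4: sp2
C5: sp2
C6: sp3 ✓
C7: sp3 ✓
C8: sp3 ✓
C9: sp3 ✓
C10: sp3 ✓
C11: sp2
C12: sp2
C1, C6, C7, C8, C9, C10 → 6 sp3 carbons.

6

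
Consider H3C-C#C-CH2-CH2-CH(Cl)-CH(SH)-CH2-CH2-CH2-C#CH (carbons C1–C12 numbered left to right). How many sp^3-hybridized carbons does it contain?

C1: sp3 ✓
C2: sp
C3: sp
C4: sp3 ✓
C5: sp3 ✓
C6: sp3 ✓
C7: sp3 ✓
C8: sp3 ✓
C9: sp3 ✓
C10: sp3 ✓
C11: sp
C12: sp
C1, C4, C5, C6, C7, C8, C9, C10 → 8 sp3 carbons.

8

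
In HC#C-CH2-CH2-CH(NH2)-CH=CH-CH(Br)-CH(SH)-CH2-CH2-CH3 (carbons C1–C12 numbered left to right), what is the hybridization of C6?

C6 is sp2: 3 σ bonds, plus one π bond, 3 electron-density regions.

sp2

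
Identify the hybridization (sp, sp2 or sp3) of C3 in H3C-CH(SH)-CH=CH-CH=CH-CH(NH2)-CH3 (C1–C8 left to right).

sp²

C3 is sp2: 3 σ bonds, plus one π bond, 3 electron-density regions.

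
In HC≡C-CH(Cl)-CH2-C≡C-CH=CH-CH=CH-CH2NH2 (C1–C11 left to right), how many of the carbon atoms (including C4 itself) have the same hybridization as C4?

C4 is sp3 (only σ bonds).
C1: sp
C2: sp
C3: sp3 ✓
C4: sp3 ✓
C5: sp
C6: sp
C7: sp2
C8: sp2
C9: sp2
C10: sp2
C11: sp3 ✓
3 carbons are sp3.

3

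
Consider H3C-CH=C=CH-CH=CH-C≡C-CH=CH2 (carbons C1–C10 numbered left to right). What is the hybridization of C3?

sp

C3: 2 σ bonds, plus two π bonds — 2 electron domains, sp.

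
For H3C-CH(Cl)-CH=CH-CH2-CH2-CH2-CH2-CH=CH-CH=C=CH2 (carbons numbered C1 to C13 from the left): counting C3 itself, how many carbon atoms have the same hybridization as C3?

C3 is sp2 (one π bond).
C1: sp3
C2: sp3
C3: sp2 ✓
C4: sp2 ✓
C5: sp3
C6: sp3
C7: sp3
C8: sp3
C9: sp2 ✓
C10: sp2 ✓
C11: sp2 ✓
C12: sp
C13: sp2 ✓
6 carbons are sp2.

6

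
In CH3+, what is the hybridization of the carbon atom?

Three σ bonds to H, empty p orbital → sp2, trigonal planar.

sp2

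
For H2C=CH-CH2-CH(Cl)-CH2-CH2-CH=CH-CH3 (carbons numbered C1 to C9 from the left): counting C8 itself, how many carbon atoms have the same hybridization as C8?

4

C8 is sp2 (one π bond).
C1: sp2 ✓
C2: sp2 ✓
C3: sp3
C4: sp3
C5: sp3
C6: sp3
C7: sp2 ✓
C8: sp2 ✓
C9: sp3
4 carbons are sp2.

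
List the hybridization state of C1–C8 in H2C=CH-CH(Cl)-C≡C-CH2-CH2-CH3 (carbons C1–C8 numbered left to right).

C1 sp2, C2 sp2, C3 sp3, C4 sp, C5 sp, C6 sp3, C7 sp3, C8 sp3

C1 (3 σ bonds, plus one π bond) has steric number 3: sp2.
C2: 3 σ bonds, plus one π bond — 3 electron domains, sp2.
C3: 4 σ bonds; 4 regions of electron density → sp3.
C4 is sp: 2 σ bonds, plus two π bonds, 2 electron-density regions.
C5 carries 2 σ bonds, plus two π bonds, giving a steric number of 2, so it is sp.
C6 has 4 σ bonds: steric number 4 → sp3.
C7 carries 4 σ bonds, giving a steric number of 4, so it is sp3.
C8: 4 σ bonds — 4 electron domains, sp3.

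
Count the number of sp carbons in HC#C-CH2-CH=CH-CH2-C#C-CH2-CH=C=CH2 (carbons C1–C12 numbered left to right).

C1: sp ✓
C2: sp ✓
C3: sp3
C4: sp2
C5: sp2
C6: sp3
C7: sp ✓
C8: sp ✓
C9: sp3
C10: sp2
C11: sp ✓
C12: sp2
C1, C2, C7, C8, C11 → 5 sp carbons.

5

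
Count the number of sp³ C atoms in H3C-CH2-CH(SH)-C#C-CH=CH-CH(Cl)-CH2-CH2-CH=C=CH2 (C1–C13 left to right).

C1: sp3 ✓
C2: sp3 ✓
C3: sp3 ✓
C4: sp
C5: sp
C6: sp2
C7: sp2
C8: sp3 ✓
C9: sp3 ✓
C10: sp3 ✓
C11: sp2
C12: sp
C13: sp2
C1, C2, C3, C8, C9, C10 → 6 sp3 carbons.

6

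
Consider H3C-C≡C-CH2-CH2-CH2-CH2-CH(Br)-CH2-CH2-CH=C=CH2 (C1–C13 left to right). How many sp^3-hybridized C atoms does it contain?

C1: sp3 ✓
C2: sp
C3: sp
C4: sp3 ✓
C5: sp3 ✓
C6: sp3 ✓
C7: sp3 ✓
C8: sp3 ✓
C9: sp3 ✓
C10: sp3 ✓
C11: sp2
C12: sp
C13: sp2
C1, C4, C5, C6, C7, C8, C9, C10 → 8 sp3 carbons.

8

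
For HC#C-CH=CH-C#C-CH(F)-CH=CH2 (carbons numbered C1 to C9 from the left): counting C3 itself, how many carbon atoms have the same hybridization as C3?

4

C3 is sp2 (one π bond).
C1: sp
C2: sp
C3: sp2 ✓
C4: sp2 ✓
C5: sp
C6: sp
C7: sp3
C8: sp2 ✓
C9: sp2 ✓
4 carbons are sp2.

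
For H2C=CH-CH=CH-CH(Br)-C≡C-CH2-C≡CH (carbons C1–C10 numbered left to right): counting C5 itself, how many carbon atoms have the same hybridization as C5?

C5 is sp3 (only σ bonds).
C1: sp2
C2: sp2
C3: sp2
C4: sp2
C5: sp3 ✓
C6: sp
C7: sp
C8: sp3 ✓
C9: sp
C10: sp
2 carbons are sp3.

2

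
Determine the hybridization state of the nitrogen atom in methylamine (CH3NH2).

Three σ bonds + one lone pair = steric number 4 → sp3.

sp³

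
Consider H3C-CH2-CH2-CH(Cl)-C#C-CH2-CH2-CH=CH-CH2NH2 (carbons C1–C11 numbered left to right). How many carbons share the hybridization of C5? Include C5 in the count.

C5 is sp (two π bonds).
C1: sp3
C2: sp3
C3: sp3
C4: sp3
C5: sp ✓
C6: sp ✓
C7: sp3
C8: sp3
C9: sp2
C10: sp2
C11: sp3
2 carbons are sp.

2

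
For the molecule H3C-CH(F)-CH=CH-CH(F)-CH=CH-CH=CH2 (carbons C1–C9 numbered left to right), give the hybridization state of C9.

C9 is sp2: 3 σ bonds, plus one π bond, 3 electron-density regions.

sp^2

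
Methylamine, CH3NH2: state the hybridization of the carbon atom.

The carbon atom: 4 σ bonds; 4 regions of electron density → sp3.

sp^3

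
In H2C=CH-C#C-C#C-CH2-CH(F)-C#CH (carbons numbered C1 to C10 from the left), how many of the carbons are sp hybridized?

C1: sp2
C2: sp2
C3: sp ✓
C4: sp ✓
C5: sp ✓
C6: sp ✓
C7: sp3
C8: sp3
C9: sp ✓
C10: sp ✓
C3, C4, C5, C6, C9, C10 → 6 sp carbons.

6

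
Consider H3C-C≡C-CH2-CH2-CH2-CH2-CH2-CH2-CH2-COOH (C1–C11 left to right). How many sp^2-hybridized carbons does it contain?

C1: sp3
C2: sp
C3: sp
C4: sp3
C5: sp3
C6: sp3
C7: sp3
C8: sp3
C9: sp3
C10: sp3
C11: sp2 ✓
C11 → 1 sp2 carbon.

1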